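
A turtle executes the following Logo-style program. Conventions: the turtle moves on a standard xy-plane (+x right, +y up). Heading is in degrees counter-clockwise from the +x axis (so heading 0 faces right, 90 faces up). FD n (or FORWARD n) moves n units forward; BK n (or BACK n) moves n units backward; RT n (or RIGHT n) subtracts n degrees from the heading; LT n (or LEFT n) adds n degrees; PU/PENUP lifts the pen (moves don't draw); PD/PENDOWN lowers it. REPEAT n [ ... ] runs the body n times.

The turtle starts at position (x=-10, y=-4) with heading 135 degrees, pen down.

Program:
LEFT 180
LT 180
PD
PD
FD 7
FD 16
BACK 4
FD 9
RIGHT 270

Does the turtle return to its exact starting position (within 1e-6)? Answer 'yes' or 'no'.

Answer: no

Derivation:
Executing turtle program step by step:
Start: pos=(-10,-4), heading=135, pen down
LT 180: heading 135 -> 315
LT 180: heading 315 -> 135
PD: pen down
PD: pen down
FD 7: (-10,-4) -> (-14.95,0.95) [heading=135, draw]
FD 16: (-14.95,0.95) -> (-26.263,12.263) [heading=135, draw]
BK 4: (-26.263,12.263) -> (-23.435,9.435) [heading=135, draw]
FD 9: (-23.435,9.435) -> (-29.799,15.799) [heading=135, draw]
RT 270: heading 135 -> 225
Final: pos=(-29.799,15.799), heading=225, 4 segment(s) drawn

Start position: (-10, -4)
Final position: (-29.799, 15.799)
Distance = 28; >= 1e-6 -> NOT closed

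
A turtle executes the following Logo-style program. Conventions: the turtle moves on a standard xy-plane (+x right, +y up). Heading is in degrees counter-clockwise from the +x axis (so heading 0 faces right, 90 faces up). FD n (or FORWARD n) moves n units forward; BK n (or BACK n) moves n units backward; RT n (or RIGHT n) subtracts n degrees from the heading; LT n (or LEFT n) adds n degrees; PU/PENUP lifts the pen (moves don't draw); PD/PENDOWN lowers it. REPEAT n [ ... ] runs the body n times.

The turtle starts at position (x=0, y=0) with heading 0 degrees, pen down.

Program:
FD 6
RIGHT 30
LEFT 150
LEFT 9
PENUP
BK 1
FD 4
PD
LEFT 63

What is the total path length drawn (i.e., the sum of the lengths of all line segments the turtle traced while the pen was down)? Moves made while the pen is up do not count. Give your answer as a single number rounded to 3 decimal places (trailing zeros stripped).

Executing turtle program step by step:
Start: pos=(0,0), heading=0, pen down
FD 6: (0,0) -> (6,0) [heading=0, draw]
RT 30: heading 0 -> 330
LT 150: heading 330 -> 120
LT 9: heading 120 -> 129
PU: pen up
BK 1: (6,0) -> (6.629,-0.777) [heading=129, move]
FD 4: (6.629,-0.777) -> (4.112,2.331) [heading=129, move]
PD: pen down
LT 63: heading 129 -> 192
Final: pos=(4.112,2.331), heading=192, 1 segment(s) drawn

Segment lengths:
  seg 1: (0,0) -> (6,0), length = 6
Total = 6

Answer: 6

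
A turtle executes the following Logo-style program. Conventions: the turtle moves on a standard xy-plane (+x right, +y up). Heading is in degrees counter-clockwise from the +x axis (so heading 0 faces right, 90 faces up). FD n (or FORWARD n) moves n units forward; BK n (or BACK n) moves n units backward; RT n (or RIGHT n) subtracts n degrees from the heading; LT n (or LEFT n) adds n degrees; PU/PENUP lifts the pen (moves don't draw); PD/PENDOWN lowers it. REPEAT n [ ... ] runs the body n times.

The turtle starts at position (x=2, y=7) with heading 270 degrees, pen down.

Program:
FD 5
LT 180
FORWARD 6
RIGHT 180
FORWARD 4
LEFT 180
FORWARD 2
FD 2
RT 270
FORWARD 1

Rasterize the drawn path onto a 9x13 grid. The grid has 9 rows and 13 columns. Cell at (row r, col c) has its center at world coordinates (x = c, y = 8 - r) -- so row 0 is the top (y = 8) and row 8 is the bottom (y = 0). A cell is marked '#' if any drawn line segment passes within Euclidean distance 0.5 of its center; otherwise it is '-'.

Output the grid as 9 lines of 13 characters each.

Segment 0: (2,7) -> (2,2)
Segment 1: (2,2) -> (2,8)
Segment 2: (2,8) -> (2,4)
Segment 3: (2,4) -> (2,6)
Segment 4: (2,6) -> (2,8)
Segment 5: (2,8) -> (1,8)

Answer: -##----------
--#----------
--#----------
--#----------
--#----------
--#----------
--#----------
-------------
-------------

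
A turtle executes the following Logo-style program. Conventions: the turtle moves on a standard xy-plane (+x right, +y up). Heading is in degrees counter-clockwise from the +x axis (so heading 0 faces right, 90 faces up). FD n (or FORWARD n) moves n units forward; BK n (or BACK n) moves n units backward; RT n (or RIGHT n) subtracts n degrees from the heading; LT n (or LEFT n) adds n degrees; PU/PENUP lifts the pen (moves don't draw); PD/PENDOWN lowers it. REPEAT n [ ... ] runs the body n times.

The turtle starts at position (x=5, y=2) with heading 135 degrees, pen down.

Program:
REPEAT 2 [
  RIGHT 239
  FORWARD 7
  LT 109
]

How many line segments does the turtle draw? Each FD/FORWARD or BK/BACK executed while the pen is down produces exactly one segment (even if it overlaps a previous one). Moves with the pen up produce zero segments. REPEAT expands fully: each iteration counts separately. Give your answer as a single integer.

Answer: 2

Derivation:
Executing turtle program step by step:
Start: pos=(5,2), heading=135, pen down
REPEAT 2 [
  -- iteration 1/2 --
  RT 239: heading 135 -> 256
  FD 7: (5,2) -> (3.307,-4.792) [heading=256, draw]
  LT 109: heading 256 -> 5
  -- iteration 2/2 --
  RT 239: heading 5 -> 126
  FD 7: (3.307,-4.792) -> (-0.808,0.871) [heading=126, draw]
  LT 109: heading 126 -> 235
]
Final: pos=(-0.808,0.871), heading=235, 2 segment(s) drawn
Segments drawn: 2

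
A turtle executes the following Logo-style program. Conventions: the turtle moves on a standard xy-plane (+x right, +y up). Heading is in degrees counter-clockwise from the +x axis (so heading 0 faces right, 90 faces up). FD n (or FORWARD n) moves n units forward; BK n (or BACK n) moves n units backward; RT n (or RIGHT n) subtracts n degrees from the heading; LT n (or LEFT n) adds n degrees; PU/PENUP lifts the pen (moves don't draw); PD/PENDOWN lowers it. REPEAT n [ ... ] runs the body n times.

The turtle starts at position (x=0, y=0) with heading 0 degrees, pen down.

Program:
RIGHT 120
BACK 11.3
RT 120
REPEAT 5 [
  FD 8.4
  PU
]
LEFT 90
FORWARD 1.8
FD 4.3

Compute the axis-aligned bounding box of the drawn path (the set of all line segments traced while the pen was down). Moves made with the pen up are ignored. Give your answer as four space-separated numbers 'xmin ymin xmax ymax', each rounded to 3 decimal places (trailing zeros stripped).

Executing turtle program step by step:
Start: pos=(0,0), heading=0, pen down
RT 120: heading 0 -> 240
BK 11.3: (0,0) -> (5.65,9.786) [heading=240, draw]
RT 120: heading 240 -> 120
REPEAT 5 [
  -- iteration 1/5 --
  FD 8.4: (5.65,9.786) -> (1.45,17.061) [heading=120, draw]
  PU: pen up
  -- iteration 2/5 --
  FD 8.4: (1.45,17.061) -> (-2.75,24.335) [heading=120, move]
  PU: pen up
  -- iteration 3/5 --
  FD 8.4: (-2.75,24.335) -> (-6.95,31.61) [heading=120, move]
  PU: pen up
  -- iteration 4/5 --
  FD 8.4: (-6.95,31.61) -> (-11.15,38.885) [heading=120, move]
  PU: pen up
  -- iteration 5/5 --
  FD 8.4: (-11.15,38.885) -> (-15.35,46.159) [heading=120, move]
  PU: pen up
]
LT 90: heading 120 -> 210
FD 1.8: (-15.35,46.159) -> (-16.909,45.259) [heading=210, move]
FD 4.3: (-16.909,45.259) -> (-20.633,43.109) [heading=210, move]
Final: pos=(-20.633,43.109), heading=210, 2 segment(s) drawn

Segment endpoints: x in {0, 1.45, 5.65}, y in {0, 9.786, 17.061}
xmin=0, ymin=0, xmax=5.65, ymax=17.061

Answer: 0 0 5.65 17.061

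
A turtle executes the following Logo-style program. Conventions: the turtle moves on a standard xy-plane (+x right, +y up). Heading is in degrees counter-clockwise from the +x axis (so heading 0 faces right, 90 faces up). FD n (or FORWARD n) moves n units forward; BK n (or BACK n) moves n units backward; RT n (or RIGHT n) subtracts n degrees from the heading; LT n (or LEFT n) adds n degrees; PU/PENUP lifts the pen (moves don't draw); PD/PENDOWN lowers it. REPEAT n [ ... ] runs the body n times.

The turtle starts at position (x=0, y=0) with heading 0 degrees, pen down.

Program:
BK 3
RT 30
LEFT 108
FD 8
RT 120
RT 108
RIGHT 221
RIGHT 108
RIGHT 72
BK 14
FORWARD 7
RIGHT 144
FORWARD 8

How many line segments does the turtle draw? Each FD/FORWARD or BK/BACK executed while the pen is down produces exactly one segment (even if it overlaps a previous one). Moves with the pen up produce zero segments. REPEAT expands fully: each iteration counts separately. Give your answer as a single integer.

Answer: 5

Derivation:
Executing turtle program step by step:
Start: pos=(0,0), heading=0, pen down
BK 3: (0,0) -> (-3,0) [heading=0, draw]
RT 30: heading 0 -> 330
LT 108: heading 330 -> 78
FD 8: (-3,0) -> (-1.337,7.825) [heading=78, draw]
RT 120: heading 78 -> 318
RT 108: heading 318 -> 210
RT 221: heading 210 -> 349
RT 108: heading 349 -> 241
RT 72: heading 241 -> 169
BK 14: (-1.337,7.825) -> (12.406,5.154) [heading=169, draw]
FD 7: (12.406,5.154) -> (5.535,6.49) [heading=169, draw]
RT 144: heading 169 -> 25
FD 8: (5.535,6.49) -> (12.785,9.87) [heading=25, draw]
Final: pos=(12.785,9.87), heading=25, 5 segment(s) drawn
Segments drawn: 5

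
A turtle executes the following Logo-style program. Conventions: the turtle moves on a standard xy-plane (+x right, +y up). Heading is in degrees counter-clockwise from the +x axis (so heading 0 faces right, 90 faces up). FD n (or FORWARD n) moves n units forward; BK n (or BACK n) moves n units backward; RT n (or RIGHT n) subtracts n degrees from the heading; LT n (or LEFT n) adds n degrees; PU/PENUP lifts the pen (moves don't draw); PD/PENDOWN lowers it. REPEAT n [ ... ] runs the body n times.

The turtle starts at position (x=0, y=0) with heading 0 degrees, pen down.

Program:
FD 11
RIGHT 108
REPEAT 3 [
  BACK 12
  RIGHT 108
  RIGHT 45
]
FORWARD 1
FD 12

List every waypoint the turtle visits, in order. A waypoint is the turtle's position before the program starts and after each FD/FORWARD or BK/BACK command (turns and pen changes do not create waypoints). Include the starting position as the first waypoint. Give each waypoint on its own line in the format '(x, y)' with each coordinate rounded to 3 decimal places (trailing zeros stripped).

Answer: (0, 0)
(11, 0)
(14.708, 11.413)
(16.585, -0.44)
(9.532, 9.269)
(8.641, 9.723)
(-2.051, 15.17)

Derivation:
Executing turtle program step by step:
Start: pos=(0,0), heading=0, pen down
FD 11: (0,0) -> (11,0) [heading=0, draw]
RT 108: heading 0 -> 252
REPEAT 3 [
  -- iteration 1/3 --
  BK 12: (11,0) -> (14.708,11.413) [heading=252, draw]
  RT 108: heading 252 -> 144
  RT 45: heading 144 -> 99
  -- iteration 2/3 --
  BK 12: (14.708,11.413) -> (16.585,-0.44) [heading=99, draw]
  RT 108: heading 99 -> 351
  RT 45: heading 351 -> 306
  -- iteration 3/3 --
  BK 12: (16.585,-0.44) -> (9.532,9.269) [heading=306, draw]
  RT 108: heading 306 -> 198
  RT 45: heading 198 -> 153
]
FD 1: (9.532,9.269) -> (8.641,9.723) [heading=153, draw]
FD 12: (8.641,9.723) -> (-2.051,15.17) [heading=153, draw]
Final: pos=(-2.051,15.17), heading=153, 6 segment(s) drawn
Waypoints (7 total):
(0, 0)
(11, 0)
(14.708, 11.413)
(16.585, -0.44)
(9.532, 9.269)
(8.641, 9.723)
(-2.051, 15.17)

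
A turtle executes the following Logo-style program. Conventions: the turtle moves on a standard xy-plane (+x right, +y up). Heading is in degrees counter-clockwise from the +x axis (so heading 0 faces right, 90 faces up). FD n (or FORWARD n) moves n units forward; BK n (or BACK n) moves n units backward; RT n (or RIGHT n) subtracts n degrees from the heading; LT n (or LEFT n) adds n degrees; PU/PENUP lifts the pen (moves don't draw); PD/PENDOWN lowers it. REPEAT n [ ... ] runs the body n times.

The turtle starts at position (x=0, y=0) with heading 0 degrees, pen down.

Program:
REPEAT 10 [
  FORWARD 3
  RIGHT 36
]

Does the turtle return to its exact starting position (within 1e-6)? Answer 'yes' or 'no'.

Executing turtle program step by step:
Start: pos=(0,0), heading=0, pen down
REPEAT 10 [
  -- iteration 1/10 --
  FD 3: (0,0) -> (3,0) [heading=0, draw]
  RT 36: heading 0 -> 324
  -- iteration 2/10 --
  FD 3: (3,0) -> (5.427,-1.763) [heading=324, draw]
  RT 36: heading 324 -> 288
  -- iteration 3/10 --
  FD 3: (5.427,-1.763) -> (6.354,-4.617) [heading=288, draw]
  RT 36: heading 288 -> 252
  -- iteration 4/10 --
  FD 3: (6.354,-4.617) -> (5.427,-7.47) [heading=252, draw]
  RT 36: heading 252 -> 216
  -- iteration 5/10 --
  FD 3: (5.427,-7.47) -> (3,-9.233) [heading=216, draw]
  RT 36: heading 216 -> 180
  -- iteration 6/10 --
  FD 3: (3,-9.233) -> (0,-9.233) [heading=180, draw]
  RT 36: heading 180 -> 144
  -- iteration 7/10 --
  FD 3: (0,-9.233) -> (-2.427,-7.47) [heading=144, draw]
  RT 36: heading 144 -> 108
  -- iteration 8/10 --
  FD 3: (-2.427,-7.47) -> (-3.354,-4.617) [heading=108, draw]
  RT 36: heading 108 -> 72
  -- iteration 9/10 --
  FD 3: (-3.354,-4.617) -> (-2.427,-1.763) [heading=72, draw]
  RT 36: heading 72 -> 36
  -- iteration 10/10 --
  FD 3: (-2.427,-1.763) -> (0,0) [heading=36, draw]
  RT 36: heading 36 -> 0
]
Final: pos=(0,0), heading=0, 10 segment(s) drawn

Start position: (0, 0)
Final position: (0, 0)
Distance = 0; < 1e-6 -> CLOSED

Answer: yes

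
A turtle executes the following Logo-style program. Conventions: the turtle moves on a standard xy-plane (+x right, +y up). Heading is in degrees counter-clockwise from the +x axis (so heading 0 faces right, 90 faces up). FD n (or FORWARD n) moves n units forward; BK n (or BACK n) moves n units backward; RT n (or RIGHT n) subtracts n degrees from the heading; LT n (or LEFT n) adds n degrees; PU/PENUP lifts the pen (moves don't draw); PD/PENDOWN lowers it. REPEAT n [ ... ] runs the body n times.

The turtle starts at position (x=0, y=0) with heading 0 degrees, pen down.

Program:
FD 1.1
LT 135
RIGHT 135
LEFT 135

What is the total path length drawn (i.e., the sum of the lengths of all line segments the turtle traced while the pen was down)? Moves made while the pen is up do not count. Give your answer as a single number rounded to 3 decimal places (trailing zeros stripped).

Executing turtle program step by step:
Start: pos=(0,0), heading=0, pen down
FD 1.1: (0,0) -> (1.1,0) [heading=0, draw]
LT 135: heading 0 -> 135
RT 135: heading 135 -> 0
LT 135: heading 0 -> 135
Final: pos=(1.1,0), heading=135, 1 segment(s) drawn

Segment lengths:
  seg 1: (0,0) -> (1.1,0), length = 1.1
Total = 1.1

Answer: 1.1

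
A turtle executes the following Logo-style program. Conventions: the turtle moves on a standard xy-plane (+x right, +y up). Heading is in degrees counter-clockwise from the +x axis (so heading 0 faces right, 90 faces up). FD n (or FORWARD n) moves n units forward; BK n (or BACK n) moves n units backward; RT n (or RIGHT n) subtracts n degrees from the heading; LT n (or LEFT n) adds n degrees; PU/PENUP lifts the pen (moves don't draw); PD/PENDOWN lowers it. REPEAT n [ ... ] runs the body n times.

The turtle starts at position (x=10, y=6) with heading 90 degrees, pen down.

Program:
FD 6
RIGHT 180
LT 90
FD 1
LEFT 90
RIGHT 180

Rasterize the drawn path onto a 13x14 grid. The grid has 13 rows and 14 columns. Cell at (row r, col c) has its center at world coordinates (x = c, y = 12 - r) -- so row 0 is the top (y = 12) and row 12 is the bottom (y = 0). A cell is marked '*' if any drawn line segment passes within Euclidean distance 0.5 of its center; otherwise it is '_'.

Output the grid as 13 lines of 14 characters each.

Answer: __________**__
__________*___
__________*___
__________*___
__________*___
__________*___
__________*___
______________
______________
______________
______________
______________
______________

Derivation:
Segment 0: (10,6) -> (10,12)
Segment 1: (10,12) -> (11,12)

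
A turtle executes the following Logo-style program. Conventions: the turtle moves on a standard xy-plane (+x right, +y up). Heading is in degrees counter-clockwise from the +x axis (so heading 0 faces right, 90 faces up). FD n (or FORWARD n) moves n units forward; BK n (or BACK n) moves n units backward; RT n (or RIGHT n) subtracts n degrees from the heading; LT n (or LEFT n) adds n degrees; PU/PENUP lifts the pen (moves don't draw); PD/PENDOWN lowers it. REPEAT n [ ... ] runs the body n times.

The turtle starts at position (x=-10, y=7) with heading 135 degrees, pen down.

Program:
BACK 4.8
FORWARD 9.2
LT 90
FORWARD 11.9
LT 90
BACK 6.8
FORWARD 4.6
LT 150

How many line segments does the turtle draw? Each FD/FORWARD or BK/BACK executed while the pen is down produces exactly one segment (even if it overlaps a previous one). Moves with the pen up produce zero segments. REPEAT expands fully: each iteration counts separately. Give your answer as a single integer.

Answer: 5

Derivation:
Executing turtle program step by step:
Start: pos=(-10,7), heading=135, pen down
BK 4.8: (-10,7) -> (-6.606,3.606) [heading=135, draw]
FD 9.2: (-6.606,3.606) -> (-13.111,10.111) [heading=135, draw]
LT 90: heading 135 -> 225
FD 11.9: (-13.111,10.111) -> (-21.526,1.697) [heading=225, draw]
LT 90: heading 225 -> 315
BK 6.8: (-21.526,1.697) -> (-26.334,6.505) [heading=315, draw]
FD 4.6: (-26.334,6.505) -> (-23.081,3.252) [heading=315, draw]
LT 150: heading 315 -> 105
Final: pos=(-23.081,3.252), heading=105, 5 segment(s) drawn
Segments drawn: 5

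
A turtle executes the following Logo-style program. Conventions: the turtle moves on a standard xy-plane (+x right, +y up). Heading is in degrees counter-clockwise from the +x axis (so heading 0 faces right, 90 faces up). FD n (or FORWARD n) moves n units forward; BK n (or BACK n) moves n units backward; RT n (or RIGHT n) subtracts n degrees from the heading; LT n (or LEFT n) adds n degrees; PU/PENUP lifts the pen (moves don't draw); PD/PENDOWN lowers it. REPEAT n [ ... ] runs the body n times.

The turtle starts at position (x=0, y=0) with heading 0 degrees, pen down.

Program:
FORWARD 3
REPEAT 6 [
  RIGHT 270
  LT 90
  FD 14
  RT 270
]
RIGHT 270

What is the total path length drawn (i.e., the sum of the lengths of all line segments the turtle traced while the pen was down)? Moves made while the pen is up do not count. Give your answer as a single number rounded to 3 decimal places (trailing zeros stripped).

Answer: 87

Derivation:
Executing turtle program step by step:
Start: pos=(0,0), heading=0, pen down
FD 3: (0,0) -> (3,0) [heading=0, draw]
REPEAT 6 [
  -- iteration 1/6 --
  RT 270: heading 0 -> 90
  LT 90: heading 90 -> 180
  FD 14: (3,0) -> (-11,0) [heading=180, draw]
  RT 270: heading 180 -> 270
  -- iteration 2/6 --
  RT 270: heading 270 -> 0
  LT 90: heading 0 -> 90
  FD 14: (-11,0) -> (-11,14) [heading=90, draw]
  RT 270: heading 90 -> 180
  -- iteration 3/6 --
  RT 270: heading 180 -> 270
  LT 90: heading 270 -> 0
  FD 14: (-11,14) -> (3,14) [heading=0, draw]
  RT 270: heading 0 -> 90
  -- iteration 4/6 --
  RT 270: heading 90 -> 180
  LT 90: heading 180 -> 270
  FD 14: (3,14) -> (3,0) [heading=270, draw]
  RT 270: heading 270 -> 0
  -- iteration 5/6 --
  RT 270: heading 0 -> 90
  LT 90: heading 90 -> 180
  FD 14: (3,0) -> (-11,0) [heading=180, draw]
  RT 270: heading 180 -> 270
  -- iteration 6/6 --
  RT 270: heading 270 -> 0
  LT 90: heading 0 -> 90
  FD 14: (-11,0) -> (-11,14) [heading=90, draw]
  RT 270: heading 90 -> 180
]
RT 270: heading 180 -> 270
Final: pos=(-11,14), heading=270, 7 segment(s) drawn

Segment lengths:
  seg 1: (0,0) -> (3,0), length = 3
  seg 2: (3,0) -> (-11,0), length = 14
  seg 3: (-11,0) -> (-11,14), length = 14
  seg 4: (-11,14) -> (3,14), length = 14
  seg 5: (3,14) -> (3,0), length = 14
  seg 6: (3,0) -> (-11,0), length = 14
  seg 7: (-11,0) -> (-11,14), length = 14
Total = 87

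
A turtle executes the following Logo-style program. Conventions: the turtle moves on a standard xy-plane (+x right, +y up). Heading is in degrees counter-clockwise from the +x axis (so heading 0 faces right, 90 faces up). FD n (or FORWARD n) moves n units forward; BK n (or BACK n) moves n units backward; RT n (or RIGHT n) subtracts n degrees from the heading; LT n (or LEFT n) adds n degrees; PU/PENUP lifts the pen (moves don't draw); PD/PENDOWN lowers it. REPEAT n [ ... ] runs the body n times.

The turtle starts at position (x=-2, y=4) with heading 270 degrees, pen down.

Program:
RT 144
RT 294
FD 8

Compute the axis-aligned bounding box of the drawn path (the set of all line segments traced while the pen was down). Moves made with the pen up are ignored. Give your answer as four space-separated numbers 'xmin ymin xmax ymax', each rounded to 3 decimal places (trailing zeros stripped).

Executing turtle program step by step:
Start: pos=(-2,4), heading=270, pen down
RT 144: heading 270 -> 126
RT 294: heading 126 -> 192
FD 8: (-2,4) -> (-9.825,2.337) [heading=192, draw]
Final: pos=(-9.825,2.337), heading=192, 1 segment(s) drawn

Segment endpoints: x in {-9.825, -2}, y in {2.337, 4}
xmin=-9.825, ymin=2.337, xmax=-2, ymax=4

Answer: -9.825 2.337 -2 4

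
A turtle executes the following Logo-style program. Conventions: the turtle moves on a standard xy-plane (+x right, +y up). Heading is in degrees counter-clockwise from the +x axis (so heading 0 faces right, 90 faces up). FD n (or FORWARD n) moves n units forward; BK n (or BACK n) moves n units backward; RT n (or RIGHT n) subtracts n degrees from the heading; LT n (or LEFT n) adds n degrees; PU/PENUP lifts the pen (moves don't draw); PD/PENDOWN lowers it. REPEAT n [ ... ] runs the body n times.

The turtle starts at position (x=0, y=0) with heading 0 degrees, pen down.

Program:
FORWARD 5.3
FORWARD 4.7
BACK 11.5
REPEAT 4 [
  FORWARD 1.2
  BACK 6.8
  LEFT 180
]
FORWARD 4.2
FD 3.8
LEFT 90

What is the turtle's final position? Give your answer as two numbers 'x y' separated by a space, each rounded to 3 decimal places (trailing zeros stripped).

Executing turtle program step by step:
Start: pos=(0,0), heading=0, pen down
FD 5.3: (0,0) -> (5.3,0) [heading=0, draw]
FD 4.7: (5.3,0) -> (10,0) [heading=0, draw]
BK 11.5: (10,0) -> (-1.5,0) [heading=0, draw]
REPEAT 4 [
  -- iteration 1/4 --
  FD 1.2: (-1.5,0) -> (-0.3,0) [heading=0, draw]
  BK 6.8: (-0.3,0) -> (-7.1,0) [heading=0, draw]
  LT 180: heading 0 -> 180
  -- iteration 2/4 --
  FD 1.2: (-7.1,0) -> (-8.3,0) [heading=180, draw]
  BK 6.8: (-8.3,0) -> (-1.5,0) [heading=180, draw]
  LT 180: heading 180 -> 0
  -- iteration 3/4 --
  FD 1.2: (-1.5,0) -> (-0.3,0) [heading=0, draw]
  BK 6.8: (-0.3,0) -> (-7.1,0) [heading=0, draw]
  LT 180: heading 0 -> 180
  -- iteration 4/4 --
  FD 1.2: (-7.1,0) -> (-8.3,0) [heading=180, draw]
  BK 6.8: (-8.3,0) -> (-1.5,0) [heading=180, draw]
  LT 180: heading 180 -> 0
]
FD 4.2: (-1.5,0) -> (2.7,0) [heading=0, draw]
FD 3.8: (2.7,0) -> (6.5,0) [heading=0, draw]
LT 90: heading 0 -> 90
Final: pos=(6.5,0), heading=90, 13 segment(s) drawn

Answer: 6.5 0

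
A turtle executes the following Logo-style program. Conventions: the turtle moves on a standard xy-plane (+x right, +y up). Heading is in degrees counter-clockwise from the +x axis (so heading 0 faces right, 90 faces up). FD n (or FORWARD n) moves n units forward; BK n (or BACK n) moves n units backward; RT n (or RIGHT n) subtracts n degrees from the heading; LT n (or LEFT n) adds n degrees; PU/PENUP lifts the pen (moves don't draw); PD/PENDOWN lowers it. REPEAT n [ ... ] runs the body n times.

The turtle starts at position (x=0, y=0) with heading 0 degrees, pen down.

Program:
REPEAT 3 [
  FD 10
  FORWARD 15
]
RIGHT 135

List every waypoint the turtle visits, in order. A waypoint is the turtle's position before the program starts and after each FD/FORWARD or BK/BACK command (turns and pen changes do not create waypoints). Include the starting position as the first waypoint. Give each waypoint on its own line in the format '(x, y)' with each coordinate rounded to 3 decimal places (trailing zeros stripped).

Answer: (0, 0)
(10, 0)
(25, 0)
(35, 0)
(50, 0)
(60, 0)
(75, 0)

Derivation:
Executing turtle program step by step:
Start: pos=(0,0), heading=0, pen down
REPEAT 3 [
  -- iteration 1/3 --
  FD 10: (0,0) -> (10,0) [heading=0, draw]
  FD 15: (10,0) -> (25,0) [heading=0, draw]
  -- iteration 2/3 --
  FD 10: (25,0) -> (35,0) [heading=0, draw]
  FD 15: (35,0) -> (50,0) [heading=0, draw]
  -- iteration 3/3 --
  FD 10: (50,0) -> (60,0) [heading=0, draw]
  FD 15: (60,0) -> (75,0) [heading=0, draw]
]
RT 135: heading 0 -> 225
Final: pos=(75,0), heading=225, 6 segment(s) drawn
Waypoints (7 total):
(0, 0)
(10, 0)
(25, 0)
(35, 0)
(50, 0)
(60, 0)
(75, 0)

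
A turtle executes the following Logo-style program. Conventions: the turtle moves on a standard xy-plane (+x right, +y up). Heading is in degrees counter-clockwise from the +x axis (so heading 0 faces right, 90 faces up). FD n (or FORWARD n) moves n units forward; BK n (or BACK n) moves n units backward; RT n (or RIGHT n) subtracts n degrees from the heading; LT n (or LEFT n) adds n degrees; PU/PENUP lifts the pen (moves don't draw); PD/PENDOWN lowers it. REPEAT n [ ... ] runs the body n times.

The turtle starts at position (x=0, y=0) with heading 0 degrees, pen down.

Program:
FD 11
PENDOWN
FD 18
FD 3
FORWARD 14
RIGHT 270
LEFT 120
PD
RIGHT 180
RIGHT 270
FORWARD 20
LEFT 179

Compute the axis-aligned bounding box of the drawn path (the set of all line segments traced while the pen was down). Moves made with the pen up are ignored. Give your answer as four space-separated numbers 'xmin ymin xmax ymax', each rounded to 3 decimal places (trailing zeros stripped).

Answer: 0 0 46 17.321

Derivation:
Executing turtle program step by step:
Start: pos=(0,0), heading=0, pen down
FD 11: (0,0) -> (11,0) [heading=0, draw]
PD: pen down
FD 18: (11,0) -> (29,0) [heading=0, draw]
FD 3: (29,0) -> (32,0) [heading=0, draw]
FD 14: (32,0) -> (46,0) [heading=0, draw]
RT 270: heading 0 -> 90
LT 120: heading 90 -> 210
PD: pen down
RT 180: heading 210 -> 30
RT 270: heading 30 -> 120
FD 20: (46,0) -> (36,17.321) [heading=120, draw]
LT 179: heading 120 -> 299
Final: pos=(36,17.321), heading=299, 5 segment(s) drawn

Segment endpoints: x in {0, 11, 29, 32, 36, 46}, y in {0, 17.321}
xmin=0, ymin=0, xmax=46, ymax=17.321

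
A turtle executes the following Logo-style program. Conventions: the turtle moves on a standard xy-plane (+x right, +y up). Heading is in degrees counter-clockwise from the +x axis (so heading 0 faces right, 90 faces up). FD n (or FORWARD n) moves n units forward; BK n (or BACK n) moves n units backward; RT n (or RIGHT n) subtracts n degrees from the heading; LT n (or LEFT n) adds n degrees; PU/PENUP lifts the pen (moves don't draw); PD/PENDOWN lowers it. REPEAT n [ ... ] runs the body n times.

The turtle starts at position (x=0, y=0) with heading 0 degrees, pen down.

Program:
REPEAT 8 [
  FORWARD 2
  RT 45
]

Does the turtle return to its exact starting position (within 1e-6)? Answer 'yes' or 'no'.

Answer: yes

Derivation:
Executing turtle program step by step:
Start: pos=(0,0), heading=0, pen down
REPEAT 8 [
  -- iteration 1/8 --
  FD 2: (0,0) -> (2,0) [heading=0, draw]
  RT 45: heading 0 -> 315
  -- iteration 2/8 --
  FD 2: (2,0) -> (3.414,-1.414) [heading=315, draw]
  RT 45: heading 315 -> 270
  -- iteration 3/8 --
  FD 2: (3.414,-1.414) -> (3.414,-3.414) [heading=270, draw]
  RT 45: heading 270 -> 225
  -- iteration 4/8 --
  FD 2: (3.414,-3.414) -> (2,-4.828) [heading=225, draw]
  RT 45: heading 225 -> 180
  -- iteration 5/8 --
  FD 2: (2,-4.828) -> (0,-4.828) [heading=180, draw]
  RT 45: heading 180 -> 135
  -- iteration 6/8 --
  FD 2: (0,-4.828) -> (-1.414,-3.414) [heading=135, draw]
  RT 45: heading 135 -> 90
  -- iteration 7/8 --
  FD 2: (-1.414,-3.414) -> (-1.414,-1.414) [heading=90, draw]
  RT 45: heading 90 -> 45
  -- iteration 8/8 --
  FD 2: (-1.414,-1.414) -> (0,0) [heading=45, draw]
  RT 45: heading 45 -> 0
]
Final: pos=(0,0), heading=0, 8 segment(s) drawn

Start position: (0, 0)
Final position: (0, 0)
Distance = 0; < 1e-6 -> CLOSED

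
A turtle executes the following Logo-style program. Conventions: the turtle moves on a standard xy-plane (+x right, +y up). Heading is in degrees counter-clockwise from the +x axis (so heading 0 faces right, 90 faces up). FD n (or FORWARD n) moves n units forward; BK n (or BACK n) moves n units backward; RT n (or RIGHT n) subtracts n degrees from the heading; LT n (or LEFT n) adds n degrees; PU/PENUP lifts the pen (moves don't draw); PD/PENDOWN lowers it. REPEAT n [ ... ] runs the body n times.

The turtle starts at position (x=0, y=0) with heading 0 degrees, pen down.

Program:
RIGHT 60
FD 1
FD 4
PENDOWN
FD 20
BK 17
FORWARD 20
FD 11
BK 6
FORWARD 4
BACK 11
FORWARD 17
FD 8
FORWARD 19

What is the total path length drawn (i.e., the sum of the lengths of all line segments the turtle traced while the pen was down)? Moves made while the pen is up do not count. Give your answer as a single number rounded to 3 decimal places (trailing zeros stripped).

Answer: 138

Derivation:
Executing turtle program step by step:
Start: pos=(0,0), heading=0, pen down
RT 60: heading 0 -> 300
FD 1: (0,0) -> (0.5,-0.866) [heading=300, draw]
FD 4: (0.5,-0.866) -> (2.5,-4.33) [heading=300, draw]
PD: pen down
FD 20: (2.5,-4.33) -> (12.5,-21.651) [heading=300, draw]
BK 17: (12.5,-21.651) -> (4,-6.928) [heading=300, draw]
FD 20: (4,-6.928) -> (14,-24.249) [heading=300, draw]
FD 11: (14,-24.249) -> (19.5,-33.775) [heading=300, draw]
BK 6: (19.5,-33.775) -> (16.5,-28.579) [heading=300, draw]
FD 4: (16.5,-28.579) -> (18.5,-32.043) [heading=300, draw]
BK 11: (18.5,-32.043) -> (13,-22.517) [heading=300, draw]
FD 17: (13,-22.517) -> (21.5,-37.239) [heading=300, draw]
FD 8: (21.5,-37.239) -> (25.5,-44.167) [heading=300, draw]
FD 19: (25.5,-44.167) -> (35,-60.622) [heading=300, draw]
Final: pos=(35,-60.622), heading=300, 12 segment(s) drawn

Segment lengths:
  seg 1: (0,0) -> (0.5,-0.866), length = 1
  seg 2: (0.5,-0.866) -> (2.5,-4.33), length = 4
  seg 3: (2.5,-4.33) -> (12.5,-21.651), length = 20
  seg 4: (12.5,-21.651) -> (4,-6.928), length = 17
  seg 5: (4,-6.928) -> (14,-24.249), length = 20
  seg 6: (14,-24.249) -> (19.5,-33.775), length = 11
  seg 7: (19.5,-33.775) -> (16.5,-28.579), length = 6
  seg 8: (16.5,-28.579) -> (18.5,-32.043), length = 4
  seg 9: (18.5,-32.043) -> (13,-22.517), length = 11
  seg 10: (13,-22.517) -> (21.5,-37.239), length = 17
  seg 11: (21.5,-37.239) -> (25.5,-44.167), length = 8
  seg 12: (25.5,-44.167) -> (35,-60.622), length = 19
Total = 138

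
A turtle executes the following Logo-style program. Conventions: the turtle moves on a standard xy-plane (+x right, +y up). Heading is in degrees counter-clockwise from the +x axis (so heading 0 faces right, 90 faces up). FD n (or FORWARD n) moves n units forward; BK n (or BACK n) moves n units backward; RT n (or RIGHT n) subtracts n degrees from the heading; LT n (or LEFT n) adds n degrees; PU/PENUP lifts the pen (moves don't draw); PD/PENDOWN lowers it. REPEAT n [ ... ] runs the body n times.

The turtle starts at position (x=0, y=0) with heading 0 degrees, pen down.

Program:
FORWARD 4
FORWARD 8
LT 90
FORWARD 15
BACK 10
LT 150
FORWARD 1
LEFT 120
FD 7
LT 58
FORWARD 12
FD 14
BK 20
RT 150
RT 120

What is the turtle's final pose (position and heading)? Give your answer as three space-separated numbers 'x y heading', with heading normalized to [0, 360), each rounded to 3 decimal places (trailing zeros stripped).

Executing turtle program step by step:
Start: pos=(0,0), heading=0, pen down
FD 4: (0,0) -> (4,0) [heading=0, draw]
FD 8: (4,0) -> (12,0) [heading=0, draw]
LT 90: heading 0 -> 90
FD 15: (12,0) -> (12,15) [heading=90, draw]
BK 10: (12,15) -> (12,5) [heading=90, draw]
LT 150: heading 90 -> 240
FD 1: (12,5) -> (11.5,4.134) [heading=240, draw]
LT 120: heading 240 -> 0
FD 7: (11.5,4.134) -> (18.5,4.134) [heading=0, draw]
LT 58: heading 0 -> 58
FD 12: (18.5,4.134) -> (24.859,14.311) [heading=58, draw]
FD 14: (24.859,14.311) -> (32.278,26.183) [heading=58, draw]
BK 20: (32.278,26.183) -> (21.68,9.222) [heading=58, draw]
RT 150: heading 58 -> 268
RT 120: heading 268 -> 148
Final: pos=(21.68,9.222), heading=148, 9 segment(s) drawn

Answer: 21.68 9.222 148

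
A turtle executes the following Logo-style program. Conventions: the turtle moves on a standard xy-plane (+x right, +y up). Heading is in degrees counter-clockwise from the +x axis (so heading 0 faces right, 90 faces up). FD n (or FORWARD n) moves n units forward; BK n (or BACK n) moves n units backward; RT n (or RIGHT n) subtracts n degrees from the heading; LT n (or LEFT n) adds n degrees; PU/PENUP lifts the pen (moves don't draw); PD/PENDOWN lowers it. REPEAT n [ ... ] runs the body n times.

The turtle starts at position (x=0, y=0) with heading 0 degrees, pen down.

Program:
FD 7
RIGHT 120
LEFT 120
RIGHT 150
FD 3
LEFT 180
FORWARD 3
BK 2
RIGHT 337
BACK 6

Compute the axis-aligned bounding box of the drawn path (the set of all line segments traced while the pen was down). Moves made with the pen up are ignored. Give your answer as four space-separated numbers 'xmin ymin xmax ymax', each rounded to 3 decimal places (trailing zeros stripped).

Answer: 0 -5.792 7 0

Derivation:
Executing turtle program step by step:
Start: pos=(0,0), heading=0, pen down
FD 7: (0,0) -> (7,0) [heading=0, draw]
RT 120: heading 0 -> 240
LT 120: heading 240 -> 0
RT 150: heading 0 -> 210
FD 3: (7,0) -> (4.402,-1.5) [heading=210, draw]
LT 180: heading 210 -> 30
FD 3: (4.402,-1.5) -> (7,0) [heading=30, draw]
BK 2: (7,0) -> (5.268,-1) [heading=30, draw]
RT 337: heading 30 -> 53
BK 6: (5.268,-1) -> (1.657,-5.792) [heading=53, draw]
Final: pos=(1.657,-5.792), heading=53, 5 segment(s) drawn

Segment endpoints: x in {0, 1.657, 4.402, 5.268, 7}, y in {-5.792, -1.5, -1, 0}
xmin=0, ymin=-5.792, xmax=7, ymax=0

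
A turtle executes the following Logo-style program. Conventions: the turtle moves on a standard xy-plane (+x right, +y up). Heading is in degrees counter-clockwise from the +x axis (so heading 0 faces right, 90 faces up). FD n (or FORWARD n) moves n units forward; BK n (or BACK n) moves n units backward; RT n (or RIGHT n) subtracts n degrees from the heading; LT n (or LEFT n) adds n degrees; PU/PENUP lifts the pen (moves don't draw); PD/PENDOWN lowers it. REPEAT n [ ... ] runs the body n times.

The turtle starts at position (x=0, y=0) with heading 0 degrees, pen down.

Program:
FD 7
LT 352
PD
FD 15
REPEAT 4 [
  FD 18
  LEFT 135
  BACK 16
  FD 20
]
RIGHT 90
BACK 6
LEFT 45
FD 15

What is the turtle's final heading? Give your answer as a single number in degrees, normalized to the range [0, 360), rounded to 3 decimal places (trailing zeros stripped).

Answer: 127

Derivation:
Executing turtle program step by step:
Start: pos=(0,0), heading=0, pen down
FD 7: (0,0) -> (7,0) [heading=0, draw]
LT 352: heading 0 -> 352
PD: pen down
FD 15: (7,0) -> (21.854,-2.088) [heading=352, draw]
REPEAT 4 [
  -- iteration 1/4 --
  FD 18: (21.854,-2.088) -> (39.679,-4.593) [heading=352, draw]
  LT 135: heading 352 -> 127
  BK 16: (39.679,-4.593) -> (49.308,-17.371) [heading=127, draw]
  FD 20: (49.308,-17.371) -> (37.272,-1.398) [heading=127, draw]
  -- iteration 2/4 --
  FD 18: (37.272,-1.398) -> (26.439,12.977) [heading=127, draw]
  LT 135: heading 127 -> 262
  BK 16: (26.439,12.977) -> (28.666,28.822) [heading=262, draw]
  FD 20: (28.666,28.822) -> (25.882,9.016) [heading=262, draw]
  -- iteration 3/4 --
  FD 18: (25.882,9.016) -> (23.377,-8.809) [heading=262, draw]
  LT 135: heading 262 -> 37
  BK 16: (23.377,-8.809) -> (10.599,-18.438) [heading=37, draw]
  FD 20: (10.599,-18.438) -> (26.572,-6.401) [heading=37, draw]
  -- iteration 4/4 --
  FD 18: (26.572,-6.401) -> (40.947,4.431) [heading=37, draw]
  LT 135: heading 37 -> 172
  BK 16: (40.947,4.431) -> (56.791,2.205) [heading=172, draw]
  FD 20: (56.791,2.205) -> (36.986,4.988) [heading=172, draw]
]
RT 90: heading 172 -> 82
BK 6: (36.986,4.988) -> (36.151,-0.954) [heading=82, draw]
LT 45: heading 82 -> 127
FD 15: (36.151,-0.954) -> (27.124,11.026) [heading=127, draw]
Final: pos=(27.124,11.026), heading=127, 16 segment(s) drawn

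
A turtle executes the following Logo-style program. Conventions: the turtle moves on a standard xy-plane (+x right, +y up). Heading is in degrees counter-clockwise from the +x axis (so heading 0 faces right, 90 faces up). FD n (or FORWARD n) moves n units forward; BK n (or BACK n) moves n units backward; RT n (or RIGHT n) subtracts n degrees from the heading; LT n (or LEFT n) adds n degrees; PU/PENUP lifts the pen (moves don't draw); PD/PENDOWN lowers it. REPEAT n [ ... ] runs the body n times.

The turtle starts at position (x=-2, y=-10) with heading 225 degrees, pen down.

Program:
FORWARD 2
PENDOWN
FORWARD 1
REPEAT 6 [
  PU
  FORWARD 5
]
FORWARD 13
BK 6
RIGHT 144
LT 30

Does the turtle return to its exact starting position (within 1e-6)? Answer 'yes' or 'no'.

Executing turtle program step by step:
Start: pos=(-2,-10), heading=225, pen down
FD 2: (-2,-10) -> (-3.414,-11.414) [heading=225, draw]
PD: pen down
FD 1: (-3.414,-11.414) -> (-4.121,-12.121) [heading=225, draw]
REPEAT 6 [
  -- iteration 1/6 --
  PU: pen up
  FD 5: (-4.121,-12.121) -> (-7.657,-15.657) [heading=225, move]
  -- iteration 2/6 --
  PU: pen up
  FD 5: (-7.657,-15.657) -> (-11.192,-19.192) [heading=225, move]
  -- iteration 3/6 --
  PU: pen up
  FD 5: (-11.192,-19.192) -> (-14.728,-22.728) [heading=225, move]
  -- iteration 4/6 --
  PU: pen up
  FD 5: (-14.728,-22.728) -> (-18.263,-26.263) [heading=225, move]
  -- iteration 5/6 --
  PU: pen up
  FD 5: (-18.263,-26.263) -> (-21.799,-29.799) [heading=225, move]
  -- iteration 6/6 --
  PU: pen up
  FD 5: (-21.799,-29.799) -> (-25.335,-33.335) [heading=225, move]
]
FD 13: (-25.335,-33.335) -> (-34.527,-42.527) [heading=225, move]
BK 6: (-34.527,-42.527) -> (-30.284,-38.284) [heading=225, move]
RT 144: heading 225 -> 81
LT 30: heading 81 -> 111
Final: pos=(-30.284,-38.284), heading=111, 2 segment(s) drawn

Start position: (-2, -10)
Final position: (-30.284, -38.284)
Distance = 40; >= 1e-6 -> NOT closed

Answer: no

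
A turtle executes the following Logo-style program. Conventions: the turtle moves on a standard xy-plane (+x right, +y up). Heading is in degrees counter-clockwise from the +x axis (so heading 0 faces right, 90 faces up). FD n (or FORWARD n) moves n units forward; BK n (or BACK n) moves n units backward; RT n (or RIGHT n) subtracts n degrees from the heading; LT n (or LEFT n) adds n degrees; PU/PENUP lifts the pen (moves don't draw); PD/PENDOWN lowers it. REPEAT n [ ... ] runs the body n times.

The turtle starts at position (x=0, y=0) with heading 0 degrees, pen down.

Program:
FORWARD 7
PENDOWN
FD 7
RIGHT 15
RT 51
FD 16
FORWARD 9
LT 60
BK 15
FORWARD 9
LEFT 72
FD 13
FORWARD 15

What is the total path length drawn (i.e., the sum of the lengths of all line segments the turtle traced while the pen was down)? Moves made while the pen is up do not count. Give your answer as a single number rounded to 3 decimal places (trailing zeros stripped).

Answer: 91

Derivation:
Executing turtle program step by step:
Start: pos=(0,0), heading=0, pen down
FD 7: (0,0) -> (7,0) [heading=0, draw]
PD: pen down
FD 7: (7,0) -> (14,0) [heading=0, draw]
RT 15: heading 0 -> 345
RT 51: heading 345 -> 294
FD 16: (14,0) -> (20.508,-14.617) [heading=294, draw]
FD 9: (20.508,-14.617) -> (24.168,-22.839) [heading=294, draw]
LT 60: heading 294 -> 354
BK 15: (24.168,-22.839) -> (9.251,-21.271) [heading=354, draw]
FD 9: (9.251,-21.271) -> (18.201,-22.211) [heading=354, draw]
LT 72: heading 354 -> 66
FD 13: (18.201,-22.211) -> (23.489,-10.335) [heading=66, draw]
FD 15: (23.489,-10.335) -> (29.59,3.368) [heading=66, draw]
Final: pos=(29.59,3.368), heading=66, 8 segment(s) drawn

Segment lengths:
  seg 1: (0,0) -> (7,0), length = 7
  seg 2: (7,0) -> (14,0), length = 7
  seg 3: (14,0) -> (20.508,-14.617), length = 16
  seg 4: (20.508,-14.617) -> (24.168,-22.839), length = 9
  seg 5: (24.168,-22.839) -> (9.251,-21.271), length = 15
  seg 6: (9.251,-21.271) -> (18.201,-22.211), length = 9
  seg 7: (18.201,-22.211) -> (23.489,-10.335), length = 13
  seg 8: (23.489,-10.335) -> (29.59,3.368), length = 15
Total = 91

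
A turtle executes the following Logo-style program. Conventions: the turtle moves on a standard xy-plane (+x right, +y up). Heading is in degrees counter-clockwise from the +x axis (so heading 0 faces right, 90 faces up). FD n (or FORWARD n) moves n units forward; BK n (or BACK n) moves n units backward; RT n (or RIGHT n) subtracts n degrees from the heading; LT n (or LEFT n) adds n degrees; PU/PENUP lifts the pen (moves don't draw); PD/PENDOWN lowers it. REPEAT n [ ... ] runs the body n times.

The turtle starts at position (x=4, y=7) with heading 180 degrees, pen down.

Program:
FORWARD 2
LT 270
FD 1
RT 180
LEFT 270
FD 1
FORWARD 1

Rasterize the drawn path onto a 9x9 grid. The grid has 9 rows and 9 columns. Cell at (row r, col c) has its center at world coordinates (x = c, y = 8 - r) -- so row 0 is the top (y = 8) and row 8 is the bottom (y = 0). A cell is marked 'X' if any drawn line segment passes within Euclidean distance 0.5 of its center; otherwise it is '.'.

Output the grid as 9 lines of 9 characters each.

Answer: XXX......
..XXX....
.........
.........
.........
.........
.........
.........
.........

Derivation:
Segment 0: (4,7) -> (2,7)
Segment 1: (2,7) -> (2,8)
Segment 2: (2,8) -> (1,8)
Segment 3: (1,8) -> (0,8)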